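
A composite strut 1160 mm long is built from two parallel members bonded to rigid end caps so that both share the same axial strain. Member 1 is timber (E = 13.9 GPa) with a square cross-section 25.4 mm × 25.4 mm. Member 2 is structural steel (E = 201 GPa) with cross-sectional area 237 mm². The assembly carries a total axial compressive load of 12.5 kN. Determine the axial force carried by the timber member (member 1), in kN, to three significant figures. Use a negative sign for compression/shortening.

-1.98 kN

A_1 = 645.2 mm².
Equal strain + equilibrium ⇒ each member carries load in proportion to AE: A₁E₁ = 8968000 N, A₂E₂ = 47640000 N, ΣAE = 56600000 N.
F₁ = P·A₁E₁/ΣAE = -12500·8968000/56600000 = -1980 N.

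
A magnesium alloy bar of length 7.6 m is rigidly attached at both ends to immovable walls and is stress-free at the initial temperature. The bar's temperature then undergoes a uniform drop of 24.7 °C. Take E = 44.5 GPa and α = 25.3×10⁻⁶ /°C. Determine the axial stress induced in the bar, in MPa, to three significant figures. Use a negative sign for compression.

27.8 MPa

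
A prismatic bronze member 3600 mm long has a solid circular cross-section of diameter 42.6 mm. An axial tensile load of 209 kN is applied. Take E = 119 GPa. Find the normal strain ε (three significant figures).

0.00123

A = 1425 mm².
σ = N/A = 146.6 MPa; ε = σ/E = 146.6/119000 = 1.232e-03.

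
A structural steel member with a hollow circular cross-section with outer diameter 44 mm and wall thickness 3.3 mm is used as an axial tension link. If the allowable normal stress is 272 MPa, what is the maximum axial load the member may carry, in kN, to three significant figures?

A = 421.9 mm².
P_max = σ_allow · A = 272 · 421.9 = 114800 N = 114.8 kN.

115 kN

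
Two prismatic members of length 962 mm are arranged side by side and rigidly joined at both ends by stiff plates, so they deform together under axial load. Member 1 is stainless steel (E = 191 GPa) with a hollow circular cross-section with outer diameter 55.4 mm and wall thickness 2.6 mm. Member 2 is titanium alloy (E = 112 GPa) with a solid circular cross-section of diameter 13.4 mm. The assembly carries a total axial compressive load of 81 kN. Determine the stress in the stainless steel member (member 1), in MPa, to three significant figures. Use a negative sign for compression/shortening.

A_1 = 431.3 mm².
A_2 = 141 mm².
Equal strain + equilibrium ⇒ each member carries load in proportion to AE: A₁E₁ = 82370000 N, A₂E₂ = 15790000 N, ΣAE = 98170000 N.
σ₁ = P·E₁/ΣAE = -81000·191000/98170000 = -157.6 MPa.

-158 MPa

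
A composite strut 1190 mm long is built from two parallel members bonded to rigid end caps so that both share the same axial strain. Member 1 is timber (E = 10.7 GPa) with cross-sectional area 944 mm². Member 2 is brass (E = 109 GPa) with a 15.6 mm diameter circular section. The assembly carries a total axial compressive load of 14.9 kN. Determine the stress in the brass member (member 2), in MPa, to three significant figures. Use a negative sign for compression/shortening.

A_2 = 191.1 mm².
Equal strain + equilibrium ⇒ each member carries load in proportion to AE: A₁E₁ = 10100000 N, A₂E₂ = 20830000 N, ΣAE = 30930000 N.
σ₂ = P·E₂/ΣAE = -14900·109000/30930000 = -52.5 MPa.

-52.5 MPa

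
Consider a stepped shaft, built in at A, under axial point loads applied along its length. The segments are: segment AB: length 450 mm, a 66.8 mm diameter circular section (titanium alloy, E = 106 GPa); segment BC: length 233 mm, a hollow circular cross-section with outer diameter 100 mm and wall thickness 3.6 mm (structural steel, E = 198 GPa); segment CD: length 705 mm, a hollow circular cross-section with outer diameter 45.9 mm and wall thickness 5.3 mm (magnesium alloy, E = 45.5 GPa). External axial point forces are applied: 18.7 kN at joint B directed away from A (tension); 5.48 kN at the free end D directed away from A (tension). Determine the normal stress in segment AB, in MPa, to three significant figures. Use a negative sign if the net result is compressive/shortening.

6.90 MPa

Internal axial forces (sectioning from the free end, tension +): N_CD = 5.48 kN, N_BC = 5.48 kN, N_AB = 24.18 kN.
A_AB = 3505 mm².
σ_AB = N_AB/A_AB = 24180/3505 = 6.899 MPa.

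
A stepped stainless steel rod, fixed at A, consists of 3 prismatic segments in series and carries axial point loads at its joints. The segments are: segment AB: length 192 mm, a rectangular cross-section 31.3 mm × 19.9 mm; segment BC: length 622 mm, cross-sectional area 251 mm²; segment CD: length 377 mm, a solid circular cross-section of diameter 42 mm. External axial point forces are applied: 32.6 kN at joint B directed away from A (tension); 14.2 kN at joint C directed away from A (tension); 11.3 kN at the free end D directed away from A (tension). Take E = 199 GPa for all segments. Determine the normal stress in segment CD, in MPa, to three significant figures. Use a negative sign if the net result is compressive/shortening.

Internal axial forces (sectioning from the free end, tension +): N_CD = 11.3 kN, N_BC = 25.5 kN, N_AB = 58.1 kN.
A_CD = 1385 mm².
σ_CD = N_CD/A_CD = 11300/1385 = 8.156 MPa.

8.16 MPa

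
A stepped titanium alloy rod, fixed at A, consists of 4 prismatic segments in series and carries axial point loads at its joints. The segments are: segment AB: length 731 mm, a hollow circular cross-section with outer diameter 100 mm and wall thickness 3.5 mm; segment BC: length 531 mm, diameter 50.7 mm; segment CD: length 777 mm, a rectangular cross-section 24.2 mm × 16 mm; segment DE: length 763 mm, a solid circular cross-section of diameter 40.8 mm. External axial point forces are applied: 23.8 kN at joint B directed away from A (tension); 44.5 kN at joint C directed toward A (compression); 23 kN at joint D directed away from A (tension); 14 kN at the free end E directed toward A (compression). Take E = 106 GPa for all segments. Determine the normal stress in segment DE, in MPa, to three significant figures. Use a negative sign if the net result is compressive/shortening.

-10.7 MPa

Internal axial forces (sectioning from the free end, tension +): N_DE = -14 kN, N_CD = 9 kN, N_BC = -35.5 kN, N_AB = -11.7 kN.
A_DE = 1307 mm².
σ_DE = N_DE/A_DE = -14000/1307 = -10.71 MPa.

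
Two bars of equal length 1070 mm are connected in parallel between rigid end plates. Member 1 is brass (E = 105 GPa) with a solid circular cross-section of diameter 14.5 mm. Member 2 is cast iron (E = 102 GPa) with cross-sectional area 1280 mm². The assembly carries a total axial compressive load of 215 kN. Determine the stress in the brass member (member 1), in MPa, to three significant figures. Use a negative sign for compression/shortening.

-153 MPa

A_1 = 165.1 mm².
Equal strain + equilibrium ⇒ each member carries load in proportion to AE: A₁E₁ = 17340000 N, A₂E₂ = 130600000 N, ΣAE = 147900000 N.
σ₁ = P·E₁/ΣAE = -215000·105000/147900000 = -152.6 MPa.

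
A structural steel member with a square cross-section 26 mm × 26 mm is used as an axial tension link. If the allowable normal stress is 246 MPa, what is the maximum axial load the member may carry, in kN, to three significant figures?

A = 676 mm².
P_max = σ_allow · A = 246 · 676 = 166300 N = 166.3 kN.

166 kN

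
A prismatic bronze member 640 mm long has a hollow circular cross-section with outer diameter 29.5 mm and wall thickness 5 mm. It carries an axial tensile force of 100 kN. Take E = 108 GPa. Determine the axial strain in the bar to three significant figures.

A = 384.8 mm².
σ = N/A = 259.8 MPa; ε = σ/E = 259.8/108000 = 2.406e-03.

0.00241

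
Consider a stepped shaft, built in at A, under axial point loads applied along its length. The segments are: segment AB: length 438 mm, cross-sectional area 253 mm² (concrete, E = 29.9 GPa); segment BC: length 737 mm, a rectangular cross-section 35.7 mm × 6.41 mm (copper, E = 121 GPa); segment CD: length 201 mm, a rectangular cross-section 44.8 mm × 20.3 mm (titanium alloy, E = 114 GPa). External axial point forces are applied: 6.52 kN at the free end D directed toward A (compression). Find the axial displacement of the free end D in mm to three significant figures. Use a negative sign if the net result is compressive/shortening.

Internal axial forces (sectioning from the free end, tension +): N_CD = -6.52 kN, N_BC = -6.52 kN, N_AB = -6.52 kN.
A_BC = 228.8 mm².
A_CD = 909.4 mm².
δ_AB = -6520·438/(253·29900) = -0.3775 mm
δ_BC = -6520·737/(228.8·121000) = -0.1735 mm
δ_CD = -6520·201/(909.4·114000) = -0.01264 mm
δ = Σδ_i = -0.5637 mm.

-0.564 mm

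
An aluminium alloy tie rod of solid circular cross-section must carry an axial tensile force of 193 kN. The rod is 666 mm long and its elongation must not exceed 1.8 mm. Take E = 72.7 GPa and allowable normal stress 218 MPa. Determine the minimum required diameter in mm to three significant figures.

35.4 mm

Required area A ≥ P/σ_allow = 193000/218 = 885.3 mm².
For a solid circular section, d ≥ √(4A/π) = 33.57 mm.
Elongation limit: A ≥ PL/(Eδ_allow) = 193000·666/(72700·1.8) = 982.3 mm² ⇒ d ≥ 35.36 mm.
The elongation limit governs.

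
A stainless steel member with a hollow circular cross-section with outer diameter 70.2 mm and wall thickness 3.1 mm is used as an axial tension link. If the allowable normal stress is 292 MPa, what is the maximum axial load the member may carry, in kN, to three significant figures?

A = 653.5 mm².
P_max = σ_allow · A = 292 · 653.5 = 190800 N = 190.8 kN.

191 kN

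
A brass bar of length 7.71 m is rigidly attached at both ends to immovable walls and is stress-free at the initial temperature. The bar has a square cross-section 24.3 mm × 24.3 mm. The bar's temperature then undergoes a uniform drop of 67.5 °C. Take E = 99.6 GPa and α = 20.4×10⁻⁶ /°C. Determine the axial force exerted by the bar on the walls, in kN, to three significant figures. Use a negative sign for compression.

Free thermal expansion αLΔT = 20.4e-6 · 7710 · -67.5 = -10.62 mm.
The walls impose strain ε = −(-10.62)/7710 = 1.3770e-03; σ = Eε = 99600 · 1.3770e-03 = 137.1 MPa.
Wall reaction R = σ·A = 137.1·590.5 = 80990 N = 80.99 kN.

81.0 kN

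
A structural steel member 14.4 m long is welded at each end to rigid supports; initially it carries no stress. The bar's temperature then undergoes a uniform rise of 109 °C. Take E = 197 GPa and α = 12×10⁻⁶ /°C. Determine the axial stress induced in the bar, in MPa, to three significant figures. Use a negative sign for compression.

Free thermal expansion αLΔT = 12e-6 · 14400 · 109 = 18.84 mm.
The walls impose strain ε = −(18.84)/14400 = -1.3080e-03; σ = Eε = 197000 · -1.3080e-03 = -257.7 MPa.

-258 MPa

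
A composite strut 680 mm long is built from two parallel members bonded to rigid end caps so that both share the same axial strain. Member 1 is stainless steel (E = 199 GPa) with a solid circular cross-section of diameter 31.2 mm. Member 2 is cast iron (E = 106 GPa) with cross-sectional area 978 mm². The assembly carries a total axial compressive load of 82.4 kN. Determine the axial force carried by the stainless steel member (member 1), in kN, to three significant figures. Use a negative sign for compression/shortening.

A_1 = 764.5 mm².
Equal strain + equilibrium ⇒ each member carries load in proportion to AE: A₁E₁ = 152100000 N, A₂E₂ = 103700000 N, ΣAE = 255800000 N.
F₁ = P·A₁E₁/ΣAE = -82400·152100000/255800000 = -49010 N.

-49.0 kN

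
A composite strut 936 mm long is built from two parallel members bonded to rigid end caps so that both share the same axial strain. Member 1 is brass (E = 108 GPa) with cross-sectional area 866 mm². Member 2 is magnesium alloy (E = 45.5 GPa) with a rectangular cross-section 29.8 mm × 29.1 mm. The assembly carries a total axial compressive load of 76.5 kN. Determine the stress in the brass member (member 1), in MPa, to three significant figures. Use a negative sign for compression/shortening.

-62.1 MPa

A_2 = 867.2 mm².
Equal strain + equilibrium ⇒ each member carries load in proportion to AE: A₁E₁ = 93530000 N, A₂E₂ = 39460000 N, ΣAE = 133000000 N.
σ₁ = P·E₁/ΣAE = -76500·108000/133000000 = -62.13 MPa.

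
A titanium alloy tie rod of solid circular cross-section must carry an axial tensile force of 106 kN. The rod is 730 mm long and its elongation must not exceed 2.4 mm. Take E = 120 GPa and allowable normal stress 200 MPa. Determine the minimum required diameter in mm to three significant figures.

Required area A ≥ P/σ_allow = 106000/200 = 530 mm².
For a solid circular section, d ≥ √(4A/π) = 25.98 mm.
Elongation limit: A ≥ PL/(Eδ_allow) = 106000·730/(120000·2.4) = 268.7 mm² ⇒ d ≥ 18.5 mm.
The stress limit governs.

26.0 mm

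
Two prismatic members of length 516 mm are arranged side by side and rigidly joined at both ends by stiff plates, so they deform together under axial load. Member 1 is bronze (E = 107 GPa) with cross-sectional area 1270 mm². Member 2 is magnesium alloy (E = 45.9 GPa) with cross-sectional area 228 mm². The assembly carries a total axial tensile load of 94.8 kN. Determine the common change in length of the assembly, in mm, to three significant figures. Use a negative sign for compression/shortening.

Equal strain + equilibrium ⇒ each member carries load in proportion to AE: A₁E₁ = 135900000 N, A₂E₂ = 10470000 N, ΣAE = 146400000 N.
δ = PL/ΣAE = 94800·516/146400000 = 0.3342 mm.

0.334 mm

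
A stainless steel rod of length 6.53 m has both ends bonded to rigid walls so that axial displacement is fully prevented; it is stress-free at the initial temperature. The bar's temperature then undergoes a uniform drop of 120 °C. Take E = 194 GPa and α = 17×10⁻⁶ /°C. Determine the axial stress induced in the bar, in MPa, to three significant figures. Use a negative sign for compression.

396 MPa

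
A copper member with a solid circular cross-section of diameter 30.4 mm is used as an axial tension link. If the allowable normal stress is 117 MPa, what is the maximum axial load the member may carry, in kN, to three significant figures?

A = 725.8 mm².
P_max = σ_allow · A = 117 · 725.8 = 84920 N = 84.92 kN.

84.9 kN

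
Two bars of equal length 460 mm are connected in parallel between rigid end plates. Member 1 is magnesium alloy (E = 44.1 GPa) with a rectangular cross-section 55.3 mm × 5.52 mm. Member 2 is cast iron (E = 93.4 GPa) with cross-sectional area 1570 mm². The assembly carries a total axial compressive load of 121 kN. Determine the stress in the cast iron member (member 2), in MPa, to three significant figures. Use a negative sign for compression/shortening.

A_1 = 305.3 mm².
Equal strain + equilibrium ⇒ each member carries load in proportion to AE: A₁E₁ = 13460000 N, A₂E₂ = 146600000 N, ΣAE = 160100000 N.
σ₂ = P·E₂/ΣAE = -121000·93400/160100000 = -70.59 MPa.

-70.6 MPa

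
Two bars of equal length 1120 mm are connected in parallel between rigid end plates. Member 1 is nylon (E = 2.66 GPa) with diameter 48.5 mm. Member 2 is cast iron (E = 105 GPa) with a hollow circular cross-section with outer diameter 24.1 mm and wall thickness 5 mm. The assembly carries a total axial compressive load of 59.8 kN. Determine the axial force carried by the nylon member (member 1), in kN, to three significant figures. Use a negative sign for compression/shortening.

A_1 = 1847 mm².
A_2 = 300 mm².
Equal strain + equilibrium ⇒ each member carries load in proportion to AE: A₁E₁ = 4914000 N, A₂E₂ = 31500000 N, ΣAE = 36420000 N.
F₁ = P·A₁E₁/ΣAE = -59800·4914000/36420000 = -8070 N.

-8.07 kN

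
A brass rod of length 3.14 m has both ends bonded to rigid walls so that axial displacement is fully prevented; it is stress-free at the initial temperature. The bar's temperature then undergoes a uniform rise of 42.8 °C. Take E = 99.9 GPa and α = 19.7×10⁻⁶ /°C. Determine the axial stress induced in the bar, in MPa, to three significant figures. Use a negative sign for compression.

Free thermal expansion αLΔT = 19.7e-6 · 3140 · 42.8 = 2.648 mm.
The walls impose strain ε = −(2.648)/3140 = -8.4316e-04; σ = Eε = 99900 · -8.4316e-04 = -84.23 MPa.

-84.2 MPa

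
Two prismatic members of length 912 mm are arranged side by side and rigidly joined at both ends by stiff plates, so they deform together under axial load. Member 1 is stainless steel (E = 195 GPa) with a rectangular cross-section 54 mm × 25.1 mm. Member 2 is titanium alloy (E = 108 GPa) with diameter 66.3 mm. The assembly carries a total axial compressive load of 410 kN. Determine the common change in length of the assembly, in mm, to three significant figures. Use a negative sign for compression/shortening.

-0.587 mm

A_1 = 1355 mm².
A_2 = 3452 mm².
Equal strain + equilibrium ⇒ each member carries load in proportion to AE: A₁E₁ = 264300000 N, A₂E₂ = 372900000 N, ΣAE = 637200000 N.
δ = PL/ΣAE = -410000·912/637200000 = -0.5869 mm.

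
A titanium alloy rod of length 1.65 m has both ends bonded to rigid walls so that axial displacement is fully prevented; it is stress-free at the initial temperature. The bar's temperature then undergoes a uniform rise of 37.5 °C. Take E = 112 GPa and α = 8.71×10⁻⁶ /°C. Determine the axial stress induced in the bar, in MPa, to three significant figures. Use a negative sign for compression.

-36.6 MPa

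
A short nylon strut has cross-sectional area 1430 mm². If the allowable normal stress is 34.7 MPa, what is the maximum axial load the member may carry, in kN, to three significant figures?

49.6 kN

P_max = σ_allow · A = 34.7 · 1430 = 49620 N = 49.62 kN.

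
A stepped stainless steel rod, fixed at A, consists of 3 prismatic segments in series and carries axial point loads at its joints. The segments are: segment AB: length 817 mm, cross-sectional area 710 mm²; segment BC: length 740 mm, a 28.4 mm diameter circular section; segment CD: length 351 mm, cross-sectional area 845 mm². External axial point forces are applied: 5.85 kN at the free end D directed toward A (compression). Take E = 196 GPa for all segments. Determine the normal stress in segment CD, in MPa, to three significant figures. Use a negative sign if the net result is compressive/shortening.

-6.92 MPa

Internal axial forces (sectioning from the free end, tension +): N_CD = -5.85 kN, N_BC = -5.85 kN, N_AB = -5.85 kN.
σ_CD = N_CD/A_CD = -5850/845 = -6.923 MPa.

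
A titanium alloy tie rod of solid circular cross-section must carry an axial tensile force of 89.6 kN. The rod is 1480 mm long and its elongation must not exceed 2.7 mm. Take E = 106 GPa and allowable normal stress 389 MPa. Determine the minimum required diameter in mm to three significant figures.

24.3 mm

Required area A ≥ P/σ_allow = 89600/389 = 230.3 mm².
For a solid circular section, d ≥ √(4A/π) = 17.13 mm.
Elongation limit: A ≥ PL/(Eδ_allow) = 89600·1480/(106000·2.7) = 463.3 mm² ⇒ d ≥ 24.29 mm.
The elongation limit governs.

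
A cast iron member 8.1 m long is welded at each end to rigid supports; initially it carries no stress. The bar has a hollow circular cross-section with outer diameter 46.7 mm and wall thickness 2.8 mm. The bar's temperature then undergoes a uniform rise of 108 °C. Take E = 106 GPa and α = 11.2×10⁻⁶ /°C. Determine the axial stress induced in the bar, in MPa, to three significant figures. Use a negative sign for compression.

Free thermal expansion αLΔT = 11.2e-6 · 8100 · 108 = 9.798 mm.
The walls impose strain ε = −(9.798)/8100 = -1.2096e-03; σ = Eε = 106000 · -1.2096e-03 = -128.2 MPa.

-128 MPa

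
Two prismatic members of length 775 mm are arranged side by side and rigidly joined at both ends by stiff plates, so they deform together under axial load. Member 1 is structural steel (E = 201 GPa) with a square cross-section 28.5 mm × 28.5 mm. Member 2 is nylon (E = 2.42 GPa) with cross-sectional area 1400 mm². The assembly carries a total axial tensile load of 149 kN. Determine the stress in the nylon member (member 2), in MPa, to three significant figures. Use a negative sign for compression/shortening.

A_1 = 812.2 mm².
Equal strain + equilibrium ⇒ each member carries load in proportion to AE: A₁E₁ = 163300000 N, A₂E₂ = 3388000 N, ΣAE = 166700000 N.
σ₂ = P·E₂/ΣAE = 149000·2420/166700000 = 2.164 MPa.

2.16 MPa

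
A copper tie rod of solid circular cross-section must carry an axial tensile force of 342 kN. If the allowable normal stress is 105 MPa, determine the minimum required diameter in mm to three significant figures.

64.4 mm

Required area A ≥ P/σ_allow = 342000/105 = 3257 mm².
For a solid circular section, d ≥ √(4A/π) = 64.4 mm.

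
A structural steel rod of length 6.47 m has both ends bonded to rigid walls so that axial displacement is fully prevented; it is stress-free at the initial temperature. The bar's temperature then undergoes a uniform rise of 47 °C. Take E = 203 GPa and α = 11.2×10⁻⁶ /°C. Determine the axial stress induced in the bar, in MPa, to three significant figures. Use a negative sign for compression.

-107 MPa

Free thermal expansion αLΔT = 11.2e-6 · 6470 · 47 = 3.406 mm.
The walls impose strain ε = −(3.406)/6470 = -5.2640e-04; σ = Eε = 203000 · -5.2640e-04 = -106.9 MPa.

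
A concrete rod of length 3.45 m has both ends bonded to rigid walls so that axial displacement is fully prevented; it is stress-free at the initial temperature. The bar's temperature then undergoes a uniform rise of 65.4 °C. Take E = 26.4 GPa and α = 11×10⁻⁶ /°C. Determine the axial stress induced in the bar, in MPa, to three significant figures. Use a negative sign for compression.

-19.0 MPa

Free thermal expansion αLΔT = 11e-6 · 3450 · 65.4 = 2.482 mm.
The walls impose strain ε = −(2.482)/3450 = -7.1940e-04; σ = Eε = 26400 · -7.1940e-04 = -18.99 MPa.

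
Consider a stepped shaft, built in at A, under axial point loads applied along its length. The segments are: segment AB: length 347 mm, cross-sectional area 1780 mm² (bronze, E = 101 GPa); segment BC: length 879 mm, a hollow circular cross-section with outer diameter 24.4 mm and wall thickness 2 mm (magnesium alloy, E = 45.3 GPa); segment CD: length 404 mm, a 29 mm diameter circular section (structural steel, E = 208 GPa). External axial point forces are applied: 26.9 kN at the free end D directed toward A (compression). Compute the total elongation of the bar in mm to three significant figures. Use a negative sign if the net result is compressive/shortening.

-3.84 mm

Internal axial forces (sectioning from the free end, tension +): N_CD = -26.9 kN, N_BC = -26.9 kN, N_AB = -26.9 kN.
A_BC = 140.7 mm².
A_CD = 660.5 mm².
δ_AB = -26900·347/(1780·101000) = -0.05192 mm
δ_BC = -26900·879/(140.7·45300) = -3.709 mm
δ_CD = -26900·404/(660.5·208000) = -0.0791 mm
δ = Σδ_i = -3.84 mm.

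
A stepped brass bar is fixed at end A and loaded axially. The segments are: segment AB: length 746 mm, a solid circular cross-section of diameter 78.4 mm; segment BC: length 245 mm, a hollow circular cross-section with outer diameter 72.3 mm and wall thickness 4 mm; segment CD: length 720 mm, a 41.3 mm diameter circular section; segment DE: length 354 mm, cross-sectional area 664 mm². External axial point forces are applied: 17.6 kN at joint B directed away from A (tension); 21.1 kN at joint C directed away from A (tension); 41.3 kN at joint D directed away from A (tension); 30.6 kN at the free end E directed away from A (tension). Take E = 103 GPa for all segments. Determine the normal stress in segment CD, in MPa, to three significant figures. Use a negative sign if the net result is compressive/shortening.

53.7 MPa

Internal axial forces (sectioning from the free end, tension +): N_DE = 30.6 kN, N_CD = 71.9 kN, N_BC = 93 kN, N_AB = 110.6 kN.
A_CD = 1340 mm².
σ_CD = N_CD/A_CD = 71900/1340 = 53.67 MPa.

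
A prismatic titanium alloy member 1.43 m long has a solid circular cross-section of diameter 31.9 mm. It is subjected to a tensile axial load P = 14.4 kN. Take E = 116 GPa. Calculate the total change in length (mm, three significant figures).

0.222 mm

A = 799.2 mm².
δ_mech = NL/(AE) = 14400·1430/(799.2·116000) = 0.2221 mm.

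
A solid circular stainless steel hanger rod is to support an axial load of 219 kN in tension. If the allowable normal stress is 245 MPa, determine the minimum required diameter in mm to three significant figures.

33.7 mm

Required area A ≥ P/σ_allow = 219000/245 = 893.9 mm².
For a solid circular section, d ≥ √(4A/π) = 33.74 mm.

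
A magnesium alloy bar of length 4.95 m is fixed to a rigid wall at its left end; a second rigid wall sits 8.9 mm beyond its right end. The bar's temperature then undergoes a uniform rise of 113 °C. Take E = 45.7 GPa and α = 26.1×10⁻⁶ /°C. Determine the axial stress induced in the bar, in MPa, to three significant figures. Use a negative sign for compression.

Free thermal expansion αLΔT = 26.1e-6 · 4950 · 113 = 14.6 mm.
The walls engage after the gap closes; constrained expansion = 14.6 − 8.9 = 5.699 mm.
The walls impose strain ε = −(5.699)/4950 = -1.1513e-03; σ = Eε = 45700 · -1.1513e-03 = -52.62 MPa.

-52.6 MPa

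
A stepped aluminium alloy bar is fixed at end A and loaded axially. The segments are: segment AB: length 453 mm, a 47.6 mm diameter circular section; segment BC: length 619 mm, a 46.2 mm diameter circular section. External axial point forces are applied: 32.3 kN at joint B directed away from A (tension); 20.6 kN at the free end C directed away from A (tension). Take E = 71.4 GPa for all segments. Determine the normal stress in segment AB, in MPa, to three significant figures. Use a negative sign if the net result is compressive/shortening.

29.7 MPa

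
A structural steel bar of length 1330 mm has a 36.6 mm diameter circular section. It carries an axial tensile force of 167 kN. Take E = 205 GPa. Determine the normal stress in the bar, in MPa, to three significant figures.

A = 1052 mm².
σ = N/A = 167000/1052 = 158.7 MPa.

159 MPa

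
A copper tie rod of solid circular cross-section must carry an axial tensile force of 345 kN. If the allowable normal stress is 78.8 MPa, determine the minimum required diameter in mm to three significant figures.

Required area A ≥ P/σ_allow = 345000/78.8 = 4378 mm².
For a solid circular section, d ≥ √(4A/π) = 74.66 mm.

74.7 mm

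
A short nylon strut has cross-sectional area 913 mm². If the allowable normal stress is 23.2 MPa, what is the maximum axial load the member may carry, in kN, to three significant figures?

21.2 kN

P_max = σ_allow · A = 23.2 · 913 = 21180 N = 21.18 kN.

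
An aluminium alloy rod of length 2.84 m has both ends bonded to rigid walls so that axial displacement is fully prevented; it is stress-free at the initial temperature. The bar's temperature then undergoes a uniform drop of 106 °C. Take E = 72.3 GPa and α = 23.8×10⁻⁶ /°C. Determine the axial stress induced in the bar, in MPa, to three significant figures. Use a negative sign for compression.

182 MPa

Free thermal expansion αLΔT = 23.8e-6 · 2840 · -106 = -7.165 mm.
The walls impose strain ε = −(-7.165)/2840 = 2.5228e-03; σ = Eε = 72300 · 2.5228e-03 = 182.4 MPa.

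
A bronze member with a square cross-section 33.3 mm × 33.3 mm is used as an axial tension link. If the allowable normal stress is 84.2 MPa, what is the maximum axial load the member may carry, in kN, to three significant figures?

93.4 kN

A = 1109 mm².
P_max = σ_allow · A = 84.2 · 1109 = 93370 N = 93.37 kN.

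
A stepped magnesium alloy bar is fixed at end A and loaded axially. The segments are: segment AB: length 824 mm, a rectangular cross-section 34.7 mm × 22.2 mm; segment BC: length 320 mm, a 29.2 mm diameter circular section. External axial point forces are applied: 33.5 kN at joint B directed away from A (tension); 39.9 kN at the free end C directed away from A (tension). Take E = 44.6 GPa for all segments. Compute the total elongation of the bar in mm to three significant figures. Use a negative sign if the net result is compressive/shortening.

Internal axial forces (sectioning from the free end, tension +): N_BC = 39.9 kN, N_AB = 73.4 kN.
A_AB = 770.3 mm².
A_BC = 669.7 mm².
δ_AB = 73400·824/(770.3·44600) = 1.76 mm
δ_BC = 39900·320/(669.7·44600) = 0.4275 mm
δ = Σδ_i = 2.188 mm.

2.19 mm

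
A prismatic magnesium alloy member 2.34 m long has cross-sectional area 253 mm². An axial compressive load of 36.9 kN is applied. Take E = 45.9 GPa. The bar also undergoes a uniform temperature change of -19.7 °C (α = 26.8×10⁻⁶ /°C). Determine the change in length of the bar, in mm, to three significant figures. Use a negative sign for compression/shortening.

δ_mech = NL/(AE) = -36900·2340/(253·45900) = -7.435 mm.
δ_thermal = αLΔT = 26.8e-6·2340·-19.7 = -1.235 mm.
δ = δ_mech + δ_thermal = -8.671 mm.

-8.67 mm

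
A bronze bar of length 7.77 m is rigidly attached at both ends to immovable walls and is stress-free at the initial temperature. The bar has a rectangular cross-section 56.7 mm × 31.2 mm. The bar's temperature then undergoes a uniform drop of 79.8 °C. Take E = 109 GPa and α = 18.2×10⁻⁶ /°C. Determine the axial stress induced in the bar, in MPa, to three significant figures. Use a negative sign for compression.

158 MPa

Free thermal expansion αLΔT = 18.2e-6 · 7770 · -79.8 = -11.28 mm.
The walls impose strain ε = −(-11.28)/7770 = 1.4524e-03; σ = Eε = 109000 · 1.4524e-03 = 158.3 MPa.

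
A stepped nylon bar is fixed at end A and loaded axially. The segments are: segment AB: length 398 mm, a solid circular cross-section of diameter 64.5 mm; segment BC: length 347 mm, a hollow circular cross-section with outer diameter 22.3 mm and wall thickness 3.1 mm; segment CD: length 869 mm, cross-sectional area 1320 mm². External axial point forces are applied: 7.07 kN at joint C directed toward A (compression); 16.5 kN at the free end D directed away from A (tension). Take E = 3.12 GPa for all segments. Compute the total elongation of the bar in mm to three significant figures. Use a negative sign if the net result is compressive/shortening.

Internal axial forces (sectioning from the free end, tension +): N_CD = 16.5 kN, N_BC = 9.43 kN, N_AB = 9.43 kN.
A_AB = 3267 mm².
A_BC = 187 mm².
δ_AB = 9430·398/(3267·3120) = 0.3682 mm
δ_BC = 9430·347/(187·3120) = 5.609 mm
δ_CD = 16500·869/(1320·3120) = 3.482 mm
δ = Σδ_i = 9.459 mm.

9.46 mm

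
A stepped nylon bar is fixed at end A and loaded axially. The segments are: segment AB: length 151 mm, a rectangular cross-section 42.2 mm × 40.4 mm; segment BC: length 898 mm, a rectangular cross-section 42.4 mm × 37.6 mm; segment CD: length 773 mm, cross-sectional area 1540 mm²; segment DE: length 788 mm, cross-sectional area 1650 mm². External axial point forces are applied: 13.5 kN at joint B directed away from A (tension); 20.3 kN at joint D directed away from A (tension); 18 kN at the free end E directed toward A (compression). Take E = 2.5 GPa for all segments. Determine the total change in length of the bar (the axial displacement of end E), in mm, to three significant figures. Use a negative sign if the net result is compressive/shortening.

Internal axial forces (sectioning from the free end, tension +): N_DE = -18 kN, N_CD = 2.3 kN, N_BC = 2.3 kN, N_AB = 15.8 kN.
A_AB = 1705 mm².
A_BC = 1594 mm².
δ_AB = 15800·151/(1705·2500) = 0.5598 mm
δ_BC = 2300·898/(1594·2500) = 0.5182 mm
δ_CD = 2300·773/(1540·2500) = 0.4618 mm
δ_DE = -18000·788/(1650·2500) = -3.439 mm
δ = Σδ_i = -1.899 mm.

-1.90 mm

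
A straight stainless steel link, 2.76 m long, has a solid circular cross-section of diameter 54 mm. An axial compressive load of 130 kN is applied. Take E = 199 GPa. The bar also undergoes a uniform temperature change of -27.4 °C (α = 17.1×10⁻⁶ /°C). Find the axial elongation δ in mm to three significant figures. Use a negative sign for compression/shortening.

-2.08 mm

A = 2290 mm².
δ_mech = NL/(AE) = -130000·2760/(2290·199000) = -0.7873 mm.
δ_thermal = αLΔT = 17.1e-6·2760·-27.4 = -1.293 mm.
δ = δ_mech + δ_thermal = -2.08 mm.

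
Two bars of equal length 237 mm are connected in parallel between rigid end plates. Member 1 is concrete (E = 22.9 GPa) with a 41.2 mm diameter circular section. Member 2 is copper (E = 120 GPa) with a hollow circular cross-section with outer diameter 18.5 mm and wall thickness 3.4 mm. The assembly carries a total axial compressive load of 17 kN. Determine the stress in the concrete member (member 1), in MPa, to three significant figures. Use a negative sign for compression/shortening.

-7.80 MPa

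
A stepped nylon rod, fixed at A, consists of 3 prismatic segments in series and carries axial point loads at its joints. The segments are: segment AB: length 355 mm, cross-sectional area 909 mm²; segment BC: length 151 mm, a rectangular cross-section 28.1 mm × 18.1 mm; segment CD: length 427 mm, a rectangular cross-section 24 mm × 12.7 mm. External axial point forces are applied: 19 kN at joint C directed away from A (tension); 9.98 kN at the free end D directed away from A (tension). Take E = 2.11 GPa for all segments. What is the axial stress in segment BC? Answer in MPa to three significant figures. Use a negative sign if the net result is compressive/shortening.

57.0 MPa

Internal axial forces (sectioning from the free end, tension +): N_CD = 9.98 kN, N_BC = 28.98 kN, N_AB = 28.98 kN.
A_BC = 508.6 mm².
σ_BC = N_BC/A_BC = 28980/508.6 = 56.98 MPa.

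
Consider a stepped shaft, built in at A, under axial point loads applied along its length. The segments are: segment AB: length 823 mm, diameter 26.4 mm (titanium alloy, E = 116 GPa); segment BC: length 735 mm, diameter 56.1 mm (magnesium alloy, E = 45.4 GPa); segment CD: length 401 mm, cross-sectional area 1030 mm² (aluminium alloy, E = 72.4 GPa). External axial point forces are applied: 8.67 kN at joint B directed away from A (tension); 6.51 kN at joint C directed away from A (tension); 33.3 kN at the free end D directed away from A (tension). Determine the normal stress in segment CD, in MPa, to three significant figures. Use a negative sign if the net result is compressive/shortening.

32.3 MPa

Internal axial forces (sectioning from the free end, tension +): N_CD = 33.3 kN, N_BC = 39.81 kN, N_AB = 48.48 kN.
σ_CD = N_CD/A_CD = 33300/1030 = 32.33 MPa.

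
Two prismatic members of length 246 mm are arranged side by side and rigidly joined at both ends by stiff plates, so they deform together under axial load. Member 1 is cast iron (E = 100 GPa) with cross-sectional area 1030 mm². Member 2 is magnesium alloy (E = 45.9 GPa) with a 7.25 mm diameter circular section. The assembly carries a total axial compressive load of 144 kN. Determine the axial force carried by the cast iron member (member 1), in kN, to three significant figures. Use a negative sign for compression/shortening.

-141 kN

A_2 = 41.28 mm².
Equal strain + equilibrium ⇒ each member carries load in proportion to AE: A₁E₁ = 103000000 N, A₂E₂ = 1895000 N, ΣAE = 104900000 N.
F₁ = P·A₁E₁/ΣAE = -144000·103000000/104900000 = -141400 N.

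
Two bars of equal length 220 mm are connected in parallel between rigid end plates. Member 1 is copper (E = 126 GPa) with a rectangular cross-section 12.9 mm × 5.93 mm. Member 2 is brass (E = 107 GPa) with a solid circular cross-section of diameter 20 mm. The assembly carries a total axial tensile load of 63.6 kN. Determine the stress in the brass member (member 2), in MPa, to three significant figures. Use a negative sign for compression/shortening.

157 MPa

A_1 = 76.5 mm².
A_2 = 314.2 mm².
Equal strain + equilibrium ⇒ each member carries load in proportion to AE: A₁E₁ = 9639000 N, A₂E₂ = 33620000 N, ΣAE = 43250000 N.
σ₂ = P·E₂/ΣAE = 63600·107000/43250000 = 157.3 MPa.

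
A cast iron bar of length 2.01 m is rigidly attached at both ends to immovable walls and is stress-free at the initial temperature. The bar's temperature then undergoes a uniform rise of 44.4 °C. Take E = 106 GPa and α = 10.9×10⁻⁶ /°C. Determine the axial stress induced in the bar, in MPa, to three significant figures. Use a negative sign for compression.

-51.3 MPa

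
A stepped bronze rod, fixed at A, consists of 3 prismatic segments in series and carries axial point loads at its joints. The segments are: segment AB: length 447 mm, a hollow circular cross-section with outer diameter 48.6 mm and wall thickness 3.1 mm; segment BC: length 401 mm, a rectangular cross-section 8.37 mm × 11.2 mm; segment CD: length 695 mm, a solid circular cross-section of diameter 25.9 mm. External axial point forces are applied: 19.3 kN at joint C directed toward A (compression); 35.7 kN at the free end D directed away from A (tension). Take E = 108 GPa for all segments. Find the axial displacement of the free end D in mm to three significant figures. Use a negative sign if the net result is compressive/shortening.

1.24 mm

Internal axial forces (sectioning from the free end, tension +): N_CD = 35.7 kN, N_BC = 16.4 kN, N_AB = 16.4 kN.
A_AB = 443.1 mm².
A_BC = 93.74 mm².
A_CD = 526.9 mm².
δ_AB = 16400·447/(443.1·108000) = 0.1532 mm
δ_BC = 16400·401/(93.74·108000) = 0.6496 mm
δ_CD = 35700·695/(526.9·108000) = 0.4361 mm
δ = Σδ_i = 1.239 mm.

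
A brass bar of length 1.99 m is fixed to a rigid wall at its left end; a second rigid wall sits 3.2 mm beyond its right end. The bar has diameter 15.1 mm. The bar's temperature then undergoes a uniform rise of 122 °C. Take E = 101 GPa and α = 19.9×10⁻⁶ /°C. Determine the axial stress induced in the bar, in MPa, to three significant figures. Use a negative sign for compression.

-82.8 MPa

Free thermal expansion αLΔT = 19.9e-6 · 1990 · 122 = 4.831 mm.
The walls engage after the gap closes; constrained expansion = 4.831 − 3.2 = 1.631 mm.
The walls impose strain ε = −(1.631)/1990 = -8.1976e-04; σ = Eε = 101000 · -8.1976e-04 = -82.8 MPa.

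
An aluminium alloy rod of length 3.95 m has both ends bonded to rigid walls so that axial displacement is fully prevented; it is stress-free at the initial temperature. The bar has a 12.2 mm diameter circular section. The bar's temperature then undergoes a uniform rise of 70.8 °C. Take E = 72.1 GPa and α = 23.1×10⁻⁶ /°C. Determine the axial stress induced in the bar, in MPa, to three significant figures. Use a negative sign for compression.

-118 MPa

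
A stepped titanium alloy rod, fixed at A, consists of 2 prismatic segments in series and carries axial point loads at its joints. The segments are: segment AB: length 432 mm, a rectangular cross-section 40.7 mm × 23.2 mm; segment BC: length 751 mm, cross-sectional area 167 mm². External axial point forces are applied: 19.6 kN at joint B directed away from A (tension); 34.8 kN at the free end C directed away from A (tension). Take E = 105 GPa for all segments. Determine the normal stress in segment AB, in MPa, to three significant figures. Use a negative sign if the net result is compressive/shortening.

57.6 MPa

Internal axial forces (sectioning from the free end, tension +): N_BC = 34.8 kN, N_AB = 54.4 kN.
A_AB = 944.2 mm².
σ_AB = N_AB/A_AB = 54400/944.2 = 57.61 MPa.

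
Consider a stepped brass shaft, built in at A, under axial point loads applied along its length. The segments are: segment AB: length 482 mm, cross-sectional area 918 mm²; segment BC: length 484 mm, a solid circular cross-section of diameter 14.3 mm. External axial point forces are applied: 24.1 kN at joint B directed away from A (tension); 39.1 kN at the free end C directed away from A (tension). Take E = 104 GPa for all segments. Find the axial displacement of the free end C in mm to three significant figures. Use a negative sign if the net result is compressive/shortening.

Internal axial forces (sectioning from the free end, tension +): N_BC = 39.1 kN, N_AB = 63.2 kN.
A_BC = 160.6 mm².
δ_AB = 63200·482/(918·104000) = 0.3191 mm
δ_BC = 39100·484/(160.6·104000) = 1.133 mm
δ = Σδ_i = 1.452 mm.

1.45 mm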